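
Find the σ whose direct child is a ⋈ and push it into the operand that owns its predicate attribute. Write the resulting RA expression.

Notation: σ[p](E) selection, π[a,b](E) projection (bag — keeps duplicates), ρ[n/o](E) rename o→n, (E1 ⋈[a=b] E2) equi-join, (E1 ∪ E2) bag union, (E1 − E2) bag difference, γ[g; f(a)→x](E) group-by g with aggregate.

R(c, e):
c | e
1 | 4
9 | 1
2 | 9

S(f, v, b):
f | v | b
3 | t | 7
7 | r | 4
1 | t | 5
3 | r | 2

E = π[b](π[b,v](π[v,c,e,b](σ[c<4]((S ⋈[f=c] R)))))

σ filters on c, owned by the right side.
E' = π[b](π[b,v](π[v,c,e,b]((S ⋈[f=c] σ[c<4](R)))))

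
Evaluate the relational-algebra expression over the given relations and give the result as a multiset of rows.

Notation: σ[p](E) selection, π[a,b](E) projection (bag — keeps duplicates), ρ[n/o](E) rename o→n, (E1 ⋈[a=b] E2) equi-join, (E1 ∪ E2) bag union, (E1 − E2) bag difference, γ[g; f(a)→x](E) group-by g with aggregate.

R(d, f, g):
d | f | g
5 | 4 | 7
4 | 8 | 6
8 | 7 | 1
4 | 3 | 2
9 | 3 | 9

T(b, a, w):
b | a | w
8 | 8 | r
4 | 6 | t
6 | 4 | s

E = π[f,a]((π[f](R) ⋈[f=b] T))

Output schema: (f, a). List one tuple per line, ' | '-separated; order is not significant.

Row counts bottom-up:
  R → 5
  π[f](R) → 5
  T → 3
  (π[f](R) ⋈[f=b] T) → 2
  π[f,a]((π[f](R) ⋈[f=b] T)) → 2

== RESULT ==
f | a
4 | 6
8 | 8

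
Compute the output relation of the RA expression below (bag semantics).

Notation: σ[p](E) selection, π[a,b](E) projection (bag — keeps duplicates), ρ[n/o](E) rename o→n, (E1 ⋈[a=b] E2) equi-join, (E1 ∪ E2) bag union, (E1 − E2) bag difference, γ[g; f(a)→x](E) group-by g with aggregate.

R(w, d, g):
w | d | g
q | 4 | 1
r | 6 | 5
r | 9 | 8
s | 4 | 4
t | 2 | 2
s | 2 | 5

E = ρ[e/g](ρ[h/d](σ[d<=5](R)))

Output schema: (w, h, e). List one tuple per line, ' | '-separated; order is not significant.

Row counts bottom-up:
  R → 6
  σ[d<=5](R) → 4
  ρ[h/d](σ[d<=5](R)) → 4
  ρ[e/g](ρ[h/d](σ[d<=5](R))) → 4

== RESULT ==
w | h | e
q | 4 | 1
s | 2 | 5
s | 4 | 4
t | 2 | 2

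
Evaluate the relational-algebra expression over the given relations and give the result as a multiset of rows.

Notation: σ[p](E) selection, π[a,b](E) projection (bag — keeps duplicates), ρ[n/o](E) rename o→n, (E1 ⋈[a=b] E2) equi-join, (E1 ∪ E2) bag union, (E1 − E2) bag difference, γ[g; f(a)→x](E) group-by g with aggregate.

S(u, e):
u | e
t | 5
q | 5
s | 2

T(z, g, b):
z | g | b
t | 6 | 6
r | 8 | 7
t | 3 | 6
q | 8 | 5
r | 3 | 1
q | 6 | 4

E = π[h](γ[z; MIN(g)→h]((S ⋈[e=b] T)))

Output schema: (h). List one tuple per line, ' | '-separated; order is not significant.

Stepwise |·|:
  S → 3
  T → 6
  (S ⋈[e=b] T) → 2
  γ[z; MIN(g)→h]((S ⋈[e=b] T)) → 1
  π[h](γ[z; MIN(g)→h]((S ⋈[e=b] T))) → 1

== RESULT ==
h
8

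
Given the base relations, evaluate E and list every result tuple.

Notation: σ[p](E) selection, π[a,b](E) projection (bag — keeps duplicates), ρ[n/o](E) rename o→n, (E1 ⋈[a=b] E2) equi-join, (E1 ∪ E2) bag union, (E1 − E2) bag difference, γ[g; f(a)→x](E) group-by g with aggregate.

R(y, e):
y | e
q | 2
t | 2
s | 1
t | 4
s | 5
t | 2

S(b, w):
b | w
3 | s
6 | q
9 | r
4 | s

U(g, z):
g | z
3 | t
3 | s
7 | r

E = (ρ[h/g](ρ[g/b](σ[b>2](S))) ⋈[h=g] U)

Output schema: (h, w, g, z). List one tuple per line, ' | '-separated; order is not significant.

Subexpression sizes:
  S → 4
  σ[b>2](S) → 4
  ρ[g/b](σ[b>2](S)) → 4
  ρ[h/g](ρ[g/b](σ[b>2](S))) → 4
  U → 3
  (ρ[h/g](ρ[g/b](σ[b>2](S))) ⋈[h=g] U) → 2

== RESULT ==
h | w | g | z
3 | s | 3 | s
3 | s | 3 | t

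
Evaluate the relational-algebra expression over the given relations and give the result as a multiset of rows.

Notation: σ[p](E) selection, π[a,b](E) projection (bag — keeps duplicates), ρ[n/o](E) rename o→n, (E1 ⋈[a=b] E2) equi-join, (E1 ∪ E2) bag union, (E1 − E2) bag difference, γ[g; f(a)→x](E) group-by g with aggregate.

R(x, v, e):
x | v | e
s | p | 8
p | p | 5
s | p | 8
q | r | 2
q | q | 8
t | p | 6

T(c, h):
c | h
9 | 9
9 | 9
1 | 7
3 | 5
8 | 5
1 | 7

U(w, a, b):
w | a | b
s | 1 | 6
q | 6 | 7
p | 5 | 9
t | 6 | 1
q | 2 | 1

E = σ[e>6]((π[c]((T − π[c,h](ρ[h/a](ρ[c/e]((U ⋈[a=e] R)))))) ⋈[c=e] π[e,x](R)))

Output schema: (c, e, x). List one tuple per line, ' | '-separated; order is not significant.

Per-node cardinality:
  T → 6
  U → 5
  R → 6
  (U ⋈[a=e] R) → 4
  ρ[c/e]((U ⋈[a=e] R)) → 4
  ρ[h/a](ρ[c/e]((U ⋈[a=e] R))) → 4
  π[c,h](ρ[h/a](ρ[c/e]((U ⋈[a=e] R)))) → 4
  (T − π[c,h](ρ[h/a](ρ[c/e]((U ⋈[a=e] R))))) → 6
  π[c]((T − π[c,h](ρ[h/a](ρ[c/e]((U ⋈[a=e] R)))))) → 6
  R → 6
  π[e,x](R) → 6
  (π[c]((T − π[c,h](ρ[h/a](ρ[c/e]((U ⋈[a=e] R)))))) ⋈[c=e] π[e,x](R)) → 3
  σ[e>6]((π[c]((T − π[c,h](ρ[h/a](ρ[c/e]((U ⋈[a=e] R)))))) ⋈[c=e] π[e,x](R))) → 3

== RESULT ==
c | e | x
8 | 8 | q
8 | 8 | s
8 | 8 | s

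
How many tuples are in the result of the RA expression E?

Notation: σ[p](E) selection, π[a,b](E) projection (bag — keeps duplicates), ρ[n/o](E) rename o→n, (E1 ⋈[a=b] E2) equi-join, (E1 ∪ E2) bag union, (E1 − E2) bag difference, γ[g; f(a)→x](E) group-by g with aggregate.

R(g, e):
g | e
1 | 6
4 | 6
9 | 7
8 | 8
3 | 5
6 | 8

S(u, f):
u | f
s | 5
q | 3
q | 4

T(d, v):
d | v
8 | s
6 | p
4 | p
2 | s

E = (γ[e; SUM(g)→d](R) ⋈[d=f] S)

Stepwise |·|:
  R → 6
  γ[e; SUM(g)→d](R) → 4
  S → 3
  (γ[e; SUM(g)→d](R) ⋈[d=f] S) → 2

|E| = 2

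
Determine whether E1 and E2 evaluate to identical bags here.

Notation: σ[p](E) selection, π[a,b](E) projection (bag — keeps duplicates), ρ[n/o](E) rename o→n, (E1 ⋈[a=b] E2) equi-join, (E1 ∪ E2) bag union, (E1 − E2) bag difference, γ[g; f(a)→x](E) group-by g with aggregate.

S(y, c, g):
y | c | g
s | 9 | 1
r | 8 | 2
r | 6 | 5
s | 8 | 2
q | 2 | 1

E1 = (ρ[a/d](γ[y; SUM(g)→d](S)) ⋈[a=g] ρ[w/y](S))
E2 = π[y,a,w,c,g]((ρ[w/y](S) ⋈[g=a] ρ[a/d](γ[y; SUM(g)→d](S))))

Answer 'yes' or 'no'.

E1 row counts bottom-up:
  S → 5
  γ[y; SUM(g)→d](S) → 3
  ρ[a/d](γ[y; SUM(g)→d](S)) → 3
  S → 5
  ρ[w/y](S) → 5
  (ρ[a/d](γ[y; SUM(g)→d](S)) ⋈[a=g] ρ[w/y](S)) → 2
E2 row counts bottom-up:
  S → 5
  ρ[w/y](S) → 5
  S → 5
  γ[y; SUM(g)→d](S) → 3
  ρ[a/d](γ[y; SUM(g)→d](S)) → 3
  (ρ[w/y](S) ⋈[g=a] ρ[a/d](γ[y; SUM(g)→d](S))) → 2
  π[y,a,w,c,g]((ρ[w/y](S) ⋈[g=a] ρ[a/d](γ[y; SUM(g)→d](S)))) → 2

E1 and E2 produce the same multiset:
y | a | w | c | g
q | 1 | q | 2 | 1
q | 1 | s | 9 | 1

yes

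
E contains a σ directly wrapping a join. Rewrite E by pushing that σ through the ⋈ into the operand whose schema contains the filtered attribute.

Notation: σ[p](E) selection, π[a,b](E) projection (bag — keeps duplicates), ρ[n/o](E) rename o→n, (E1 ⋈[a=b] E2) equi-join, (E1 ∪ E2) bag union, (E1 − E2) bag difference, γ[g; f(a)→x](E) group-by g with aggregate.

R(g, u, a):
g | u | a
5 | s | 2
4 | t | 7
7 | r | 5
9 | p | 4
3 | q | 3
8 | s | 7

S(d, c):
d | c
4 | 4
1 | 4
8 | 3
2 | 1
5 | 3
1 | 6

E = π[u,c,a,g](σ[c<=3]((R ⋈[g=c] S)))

σ filters on c, owned by the right side.
E' = π[u,c,a,g]((R ⋈[g=c] σ[c<=3](S)))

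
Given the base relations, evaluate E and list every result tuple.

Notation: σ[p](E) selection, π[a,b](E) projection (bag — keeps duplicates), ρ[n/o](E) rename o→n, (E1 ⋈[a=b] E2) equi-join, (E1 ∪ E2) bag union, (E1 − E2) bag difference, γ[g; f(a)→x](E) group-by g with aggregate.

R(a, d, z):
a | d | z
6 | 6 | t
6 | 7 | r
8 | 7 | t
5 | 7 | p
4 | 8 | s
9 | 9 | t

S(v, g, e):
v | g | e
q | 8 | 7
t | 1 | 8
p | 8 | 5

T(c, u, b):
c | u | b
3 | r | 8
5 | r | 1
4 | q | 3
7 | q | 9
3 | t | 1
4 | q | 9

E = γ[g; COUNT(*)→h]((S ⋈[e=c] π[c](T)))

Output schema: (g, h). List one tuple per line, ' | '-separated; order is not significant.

Subexpression sizes:
  S → 3
  T → 6
  π[c](T) → 6
  (S ⋈[e=c] π[c](T)) → 2
  γ[g; COUNT(*)→h]((S ⋈[e=c] π[c](T))) → 1

== RESULT ==
g | h
8 | 2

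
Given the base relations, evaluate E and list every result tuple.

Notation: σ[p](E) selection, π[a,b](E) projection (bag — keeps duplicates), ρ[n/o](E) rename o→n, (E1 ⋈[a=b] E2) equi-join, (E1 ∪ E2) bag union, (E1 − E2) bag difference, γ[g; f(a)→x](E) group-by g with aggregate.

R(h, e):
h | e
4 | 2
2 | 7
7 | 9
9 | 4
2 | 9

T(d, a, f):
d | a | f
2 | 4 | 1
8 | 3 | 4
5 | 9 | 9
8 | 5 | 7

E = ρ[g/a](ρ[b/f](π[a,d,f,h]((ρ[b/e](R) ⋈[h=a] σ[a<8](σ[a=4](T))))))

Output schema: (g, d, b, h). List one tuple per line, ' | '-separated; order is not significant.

Per-node cardinality:
  R → 5
  ρ[b/e](R) → 5
  T → 4
  σ[a=4](T) → 1
  σ[a<8](σ[a=4](T)) → 1
  (ρ[b/e](R) ⋈[h=a] σ[a<8](σ[a=4](T))) → 1
  π[a,d,f,h]((ρ[b/e](R) ⋈[h=a] σ[a<8](σ[a=4](T)))) → 1
  ρ[b/f](π[a,d,f,h]((ρ[b/e](R) ⋈[h=a] σ[a<8](σ[a=4](T))))) → 1
  ρ[g/a](ρ[b/f](π[a,d,f,h]((ρ[b/e](R) ⋈[h=a] σ[a<8](σ[a=4](T)))))) → 1

== RESULT ==
g | d | b | h
4 | 2 | 1 | 4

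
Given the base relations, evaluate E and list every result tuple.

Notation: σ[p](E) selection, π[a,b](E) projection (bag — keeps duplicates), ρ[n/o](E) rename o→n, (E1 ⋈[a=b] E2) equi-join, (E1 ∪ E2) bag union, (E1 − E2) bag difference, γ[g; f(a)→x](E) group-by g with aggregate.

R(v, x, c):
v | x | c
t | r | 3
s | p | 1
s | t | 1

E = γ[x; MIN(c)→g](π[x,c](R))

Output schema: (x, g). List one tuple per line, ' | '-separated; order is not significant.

Row counts bottom-up:
  R → 3
  π[x,c](R) → 3
  γ[x; MIN(c)→g](π[x,c](R)) → 3

== RESULT ==
x | g
p | 1
r | 3
t | 1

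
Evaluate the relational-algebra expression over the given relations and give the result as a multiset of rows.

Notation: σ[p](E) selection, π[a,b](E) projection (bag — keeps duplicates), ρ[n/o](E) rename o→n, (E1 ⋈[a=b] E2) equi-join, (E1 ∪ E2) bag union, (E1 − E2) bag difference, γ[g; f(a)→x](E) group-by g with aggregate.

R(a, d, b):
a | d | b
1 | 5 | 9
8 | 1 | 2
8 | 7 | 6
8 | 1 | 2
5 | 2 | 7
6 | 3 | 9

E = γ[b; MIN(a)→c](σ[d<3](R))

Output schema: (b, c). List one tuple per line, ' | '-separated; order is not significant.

Stepwise |·|:
  R → 6
  σ[d<3](R) → 3
  γ[b; MIN(a)→c](σ[d<3](R)) → 2

== RESULT ==
b | c
2 | 8
7 | 5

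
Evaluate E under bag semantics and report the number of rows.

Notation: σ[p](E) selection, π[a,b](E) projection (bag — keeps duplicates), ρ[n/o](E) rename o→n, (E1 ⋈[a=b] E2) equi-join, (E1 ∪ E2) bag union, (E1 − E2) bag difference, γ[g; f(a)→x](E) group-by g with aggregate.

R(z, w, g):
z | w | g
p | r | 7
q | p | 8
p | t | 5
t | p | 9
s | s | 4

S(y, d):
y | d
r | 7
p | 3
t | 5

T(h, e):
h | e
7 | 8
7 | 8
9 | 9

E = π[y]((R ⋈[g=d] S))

Per-node cardinality:
  R → 5
  S → 3
  (R ⋈[g=d] S) → 2
  π[y]((R ⋈[g=d] S)) → 2

|E| = 2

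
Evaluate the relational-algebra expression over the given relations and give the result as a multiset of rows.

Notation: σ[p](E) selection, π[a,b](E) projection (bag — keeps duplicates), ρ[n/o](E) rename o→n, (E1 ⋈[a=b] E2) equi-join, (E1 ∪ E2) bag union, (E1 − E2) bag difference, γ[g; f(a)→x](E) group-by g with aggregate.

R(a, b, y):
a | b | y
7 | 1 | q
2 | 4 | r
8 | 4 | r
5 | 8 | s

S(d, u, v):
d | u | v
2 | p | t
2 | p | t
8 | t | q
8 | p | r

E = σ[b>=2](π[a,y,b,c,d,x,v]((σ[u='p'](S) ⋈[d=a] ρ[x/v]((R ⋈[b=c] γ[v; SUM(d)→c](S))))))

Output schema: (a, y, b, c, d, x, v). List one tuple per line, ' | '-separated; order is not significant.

Stepwise |·|:
  S → 4
  σ[u='p'](S) → 3
  R → 4
  S → 4
  γ[v; SUM(d)→c](S) → 3
  (R ⋈[b=c] γ[v; SUM(d)→c](S)) → 4
  ρ[x/v]((R ⋈[b=c] γ[v; SUM(d)→c](S))) → 4
  (σ[u='p'](S) ⋈[d=a] ρ[x/v]((R ⋈[b=c] γ[v; SUM(d)→c](S)))) → 3
  π[a,y,b,c,d,x,v]((σ[u='p'](S) ⋈[d=a] ρ[x/v]((R ⋈[b=c] γ[v; SUM(d)→c](S))))) → 3
  σ[b>=2](π[a,y,b,c,d,x,v]((σ[u='p'](S) ⋈[d=a] ρ[x/v]((R ⋈[b=c] γ[v; SUM(d)→c](S)))))) → 3

== RESULT ==
a | y | b | c | d | x | v
2 | r | 4 | 4 | 2 | t | t
2 | r | 4 | 4 | 2 | t | t
8 | r | 4 | 4 | 8 | t | r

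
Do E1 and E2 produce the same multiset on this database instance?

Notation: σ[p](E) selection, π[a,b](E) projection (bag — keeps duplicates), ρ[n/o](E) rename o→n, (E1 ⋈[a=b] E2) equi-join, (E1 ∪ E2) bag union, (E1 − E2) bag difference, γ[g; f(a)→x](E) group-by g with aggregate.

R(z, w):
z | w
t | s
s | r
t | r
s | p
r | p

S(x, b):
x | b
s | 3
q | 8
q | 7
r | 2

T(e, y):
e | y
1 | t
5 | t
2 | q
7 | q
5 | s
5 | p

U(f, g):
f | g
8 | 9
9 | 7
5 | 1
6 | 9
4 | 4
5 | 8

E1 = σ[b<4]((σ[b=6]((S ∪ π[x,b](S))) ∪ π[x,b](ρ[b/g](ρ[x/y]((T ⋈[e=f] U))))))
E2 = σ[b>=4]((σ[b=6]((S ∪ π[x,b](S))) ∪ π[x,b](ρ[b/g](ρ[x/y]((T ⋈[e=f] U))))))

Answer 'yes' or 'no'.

E1 subexpression sizes:
  S → 4
  S → 4
  π[x,b](S) → 4
  (S ∪ π[x,b](S)) → 8
  σ[b=6]((S ∪ π[x,b](S))) → 0
  T → 6
  U → 6
  (T ⋈[e=f] U) → 6
  ρ[x/y]((T ⋈[e=f] U)) → 6
  ρ[b/g](ρ[x/y]((T ⋈[e=f] U))) → 6
  π[x,b](ρ[b/g](ρ[x/y]((T ⋈[e=f] U)))) → 6
  (σ[b=6]((S ∪ π[x,b](S))) ∪ π[x,b](ρ[b/g](ρ[x/y]((T ⋈[e=f] U))))) → 6
  σ[b<4]((σ[b=6]((S ∪ π[x,b](S))) ∪ π[x,b](ρ[b/g](ρ[x/y]((T ⋈[e=f] U)))))) → 3
E2 subexpression sizes:
  S → 4
  S → 4
  π[x,b](S) → 4
  (S ∪ π[x,b](S)) → 8
  σ[b=6]((S ∪ π[x,b](S))) → 0
  T → 6
  U → 6
  (T ⋈[e=f] U) → 6
  ρ[x/y]((T ⋈[e=f] U)) → 6
  ρ[b/g](ρ[x/y]((T ⋈[e=f] U))) → 6
  π[x,b](ρ[b/g](ρ[x/y]((T ⋈[e=f] U)))) → 6
  (σ[b=6]((S ∪ π[x,b](S))) ∪ π[x,b](ρ[b/g](ρ[x/y]((T ⋈[e=f] U))))) → 6
  σ[b>=4]((σ[b=6]((S ∪ π[x,b](S))) ∪ π[x,b](ρ[b/g](ρ[x/y]((T ⋈[e=f] U)))))) → 3

E1 result:
x | b
p | 1
s | 1
t | 1
E2 result:
x | b
p | 8
s | 8
t | 8
Witness: ('t', 8) appears 0× in E1 but 1× in E2.

no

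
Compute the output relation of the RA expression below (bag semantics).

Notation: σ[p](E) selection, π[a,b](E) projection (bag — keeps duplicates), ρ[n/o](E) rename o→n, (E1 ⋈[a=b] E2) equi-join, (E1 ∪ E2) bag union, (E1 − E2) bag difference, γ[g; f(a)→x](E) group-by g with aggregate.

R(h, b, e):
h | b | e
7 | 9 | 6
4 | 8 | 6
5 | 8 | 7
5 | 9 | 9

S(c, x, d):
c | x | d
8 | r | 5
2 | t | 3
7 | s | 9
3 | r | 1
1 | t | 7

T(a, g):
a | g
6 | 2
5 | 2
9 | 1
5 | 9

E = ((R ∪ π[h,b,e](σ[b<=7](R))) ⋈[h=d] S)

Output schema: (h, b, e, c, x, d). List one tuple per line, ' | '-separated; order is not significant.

Subexpression sizes:
  R → 4
  R → 4
  σ[b<=7](R) → 0
  π[h,b,e](σ[b<=7](R)) → 0
  (R ∪ π[h,b,e](σ[b<=7](R))) → 4
  S → 5
  ((R ∪ π[h,b,e](σ[b<=7](R))) ⋈[h=d] S) → 3

== RESULT ==
h | b | e | c | x | d
5 | 8 | 7 | 8 | r | 5
5 | 9 | 9 | 8 | r | 5
7 | 9 | 6 | 1 | t | 7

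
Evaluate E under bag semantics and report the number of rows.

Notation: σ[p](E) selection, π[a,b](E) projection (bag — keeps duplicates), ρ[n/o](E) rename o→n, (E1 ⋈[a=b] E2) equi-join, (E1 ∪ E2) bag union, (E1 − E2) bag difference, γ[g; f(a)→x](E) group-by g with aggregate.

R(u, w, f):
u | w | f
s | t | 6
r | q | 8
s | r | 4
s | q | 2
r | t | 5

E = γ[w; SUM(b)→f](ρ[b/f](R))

Subexpression sizes:
  R → 5
  ρ[b/f](R) → 5
  γ[w; SUM(b)→f](ρ[b/f](R)) → 3

|E| = 3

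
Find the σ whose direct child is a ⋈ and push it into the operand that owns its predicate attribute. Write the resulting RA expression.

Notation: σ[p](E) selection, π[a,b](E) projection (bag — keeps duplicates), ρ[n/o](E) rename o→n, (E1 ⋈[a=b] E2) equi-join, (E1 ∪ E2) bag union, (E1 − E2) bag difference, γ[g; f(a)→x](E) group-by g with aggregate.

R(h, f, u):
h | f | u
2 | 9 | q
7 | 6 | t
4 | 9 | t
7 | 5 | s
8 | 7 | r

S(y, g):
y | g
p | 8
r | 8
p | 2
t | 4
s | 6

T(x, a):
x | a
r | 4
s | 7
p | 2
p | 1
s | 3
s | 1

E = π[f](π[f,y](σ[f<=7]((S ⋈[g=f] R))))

σ filters on f, owned by the right side.
E' = π[f](π[f,y]((S ⋈[g=f] σ[f<=7](R))))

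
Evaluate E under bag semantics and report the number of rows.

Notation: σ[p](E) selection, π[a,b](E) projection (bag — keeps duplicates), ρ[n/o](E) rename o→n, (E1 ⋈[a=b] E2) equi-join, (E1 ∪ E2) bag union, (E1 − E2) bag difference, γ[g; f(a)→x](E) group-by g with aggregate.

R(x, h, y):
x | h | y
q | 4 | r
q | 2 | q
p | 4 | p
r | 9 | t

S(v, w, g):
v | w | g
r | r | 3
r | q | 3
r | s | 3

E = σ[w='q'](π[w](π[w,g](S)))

Row counts bottom-up:
  S → 3
  π[w,g](S) → 3
  π[w](π[w,g](S)) → 3
  σ[w='q'](π[w](π[w,g](S))) → 1

|E| = 1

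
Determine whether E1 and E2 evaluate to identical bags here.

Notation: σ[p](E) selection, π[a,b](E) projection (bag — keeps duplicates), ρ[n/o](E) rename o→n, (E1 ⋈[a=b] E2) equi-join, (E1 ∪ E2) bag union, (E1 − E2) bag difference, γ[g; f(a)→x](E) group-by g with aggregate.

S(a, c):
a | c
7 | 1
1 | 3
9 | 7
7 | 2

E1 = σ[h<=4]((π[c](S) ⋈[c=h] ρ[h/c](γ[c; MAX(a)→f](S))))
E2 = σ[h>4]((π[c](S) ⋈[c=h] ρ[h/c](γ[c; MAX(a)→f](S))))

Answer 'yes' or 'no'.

E1 subexpression sizes:
  S → 4
  π[c](S) → 4
  S → 4
  γ[c; MAX(a)→f](S) → 4
  ρ[h/c](γ[c; MAX(a)→f](S)) → 4
  (π[c](S) ⋈[c=h] ρ[h/c](γ[c; MAX(a)→f](S))) → 4
  σ[h<=4]((π[c](S) ⋈[c=h] ρ[h/c](γ[c; MAX(a)→f](S)))) → 3
E2 subexpression sizes:
  S → 4
  π[c](S) → 4
  S → 4
  γ[c; MAX(a)→f](S) → 4
  ρ[h/c](γ[c; MAX(a)→f](S)) → 4
  (π[c](S) ⋈[c=h] ρ[h/c](γ[c; MAX(a)→f](S))) → 4
  σ[h>4]((π[c](S) ⋈[c=h] ρ[h/c](γ[c; MAX(a)→f](S)))) → 1

E1 result:
c | h | f
1 | 1 | 7
2 | 2 | 7
3 | 3 | 1
E2 result:
c | h | f
7 | 7 | 9
Witness: (2, 2, 7) appears 1× in E1 but 0× in E2.

no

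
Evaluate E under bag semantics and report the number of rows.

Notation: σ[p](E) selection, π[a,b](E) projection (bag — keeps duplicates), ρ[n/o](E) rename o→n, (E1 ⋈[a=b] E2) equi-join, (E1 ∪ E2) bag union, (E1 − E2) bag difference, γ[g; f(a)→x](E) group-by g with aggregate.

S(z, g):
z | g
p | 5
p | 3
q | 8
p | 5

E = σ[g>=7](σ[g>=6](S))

Row counts bottom-up:
  S → 4
  σ[g>=6](S) → 1
  σ[g>=7](σ[g>=6](S)) → 1

|E| = 1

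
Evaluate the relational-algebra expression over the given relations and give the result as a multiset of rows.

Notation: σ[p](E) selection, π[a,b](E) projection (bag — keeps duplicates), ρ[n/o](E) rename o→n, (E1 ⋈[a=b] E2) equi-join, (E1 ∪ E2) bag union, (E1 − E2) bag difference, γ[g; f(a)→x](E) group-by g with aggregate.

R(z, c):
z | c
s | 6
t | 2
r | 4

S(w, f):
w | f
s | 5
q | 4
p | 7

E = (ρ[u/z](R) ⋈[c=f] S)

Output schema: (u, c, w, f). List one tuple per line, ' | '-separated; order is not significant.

Subexpression sizes:
  R → 3
  ρ[u/z](R) → 3
  S → 3
  (ρ[u/z](R) ⋈[c=f] S) → 1

== RESULT ==
u | c | w | f
r | 4 | q | 4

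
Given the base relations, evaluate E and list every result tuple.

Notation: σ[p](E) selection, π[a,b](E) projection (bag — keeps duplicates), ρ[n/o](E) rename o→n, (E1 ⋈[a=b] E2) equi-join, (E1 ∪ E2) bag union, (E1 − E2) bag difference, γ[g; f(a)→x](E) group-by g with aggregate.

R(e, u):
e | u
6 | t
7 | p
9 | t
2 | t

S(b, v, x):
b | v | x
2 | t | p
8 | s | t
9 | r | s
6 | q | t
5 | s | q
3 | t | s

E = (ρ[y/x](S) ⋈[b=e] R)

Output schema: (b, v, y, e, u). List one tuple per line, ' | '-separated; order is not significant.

Stepwise |·|:
  S → 6
  ρ[y/x](S) → 6
  R → 4
  (ρ[y/x](S) ⋈[b=e] R) → 3

== RESULT ==
b | v | y | e | u
2 | t | p | 2 | t
6 | q | t | 6 | t
9 | r | s | 9 | t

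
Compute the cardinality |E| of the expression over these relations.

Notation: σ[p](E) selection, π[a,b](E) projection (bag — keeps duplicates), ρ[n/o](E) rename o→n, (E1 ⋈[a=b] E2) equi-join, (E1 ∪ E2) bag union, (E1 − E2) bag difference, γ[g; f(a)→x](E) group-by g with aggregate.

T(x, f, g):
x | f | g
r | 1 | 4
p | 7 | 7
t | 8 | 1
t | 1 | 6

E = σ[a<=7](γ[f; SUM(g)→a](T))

Subexpression sizes:
  T → 4
  γ[f; SUM(g)→a](T) → 3
  σ[a<=7](γ[f; SUM(g)→a](T)) → 2

|E| = 2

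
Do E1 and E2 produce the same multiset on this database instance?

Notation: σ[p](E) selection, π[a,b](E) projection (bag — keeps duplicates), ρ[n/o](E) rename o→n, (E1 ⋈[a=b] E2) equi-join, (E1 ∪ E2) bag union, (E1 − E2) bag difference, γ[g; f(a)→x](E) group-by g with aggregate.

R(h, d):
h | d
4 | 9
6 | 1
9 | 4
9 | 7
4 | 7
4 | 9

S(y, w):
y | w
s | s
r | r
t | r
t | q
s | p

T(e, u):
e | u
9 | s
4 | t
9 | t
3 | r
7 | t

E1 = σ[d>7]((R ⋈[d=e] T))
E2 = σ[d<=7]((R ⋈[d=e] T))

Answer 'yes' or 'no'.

E1 row counts bottom-up:
  R → 6
  T → 5
  (R ⋈[d=e] T) → 7
  σ[d>7]((R ⋈[d=e] T)) → 4
E2 row counts bottom-up:
  R → 6
  T → 5
  (R ⋈[d=e] T) → 7
  σ[d<=7]((R ⋈[d=e] T)) → 3

E1 result:
h | d | e | u
4 | 9 | 9 | s
4 | 9 | 9 | s
4 | 9 | 9 | t
4 | 9 | 9 | t
E2 result:
h | d | e | u
4 | 7 | 7 | t
9 | 4 | 4 | t
9 | 7 | 7 | t
Witness: (4, 9, 9, 't') appears 2× in E1 but 0× in E2.

no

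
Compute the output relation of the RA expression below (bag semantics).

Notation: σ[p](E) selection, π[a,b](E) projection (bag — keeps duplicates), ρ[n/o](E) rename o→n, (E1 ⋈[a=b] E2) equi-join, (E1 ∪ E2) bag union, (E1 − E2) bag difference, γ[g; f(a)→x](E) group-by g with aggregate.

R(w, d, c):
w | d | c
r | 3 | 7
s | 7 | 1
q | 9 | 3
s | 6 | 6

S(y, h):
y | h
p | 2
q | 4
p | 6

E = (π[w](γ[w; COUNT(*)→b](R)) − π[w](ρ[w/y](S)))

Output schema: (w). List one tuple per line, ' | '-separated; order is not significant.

Subexpression sizes:
  R → 4
  γ[w; COUNT(*)→b](R) → 3
  π[w](γ[w; COUNT(*)→b](R)) → 3
  S → 3
  ρ[w/y](S) → 3
  π[w](ρ[w/y](S)) → 3
  (π[w](γ[w; COUNT(*)→b](R)) − π[w](ρ[w/y](S))) → 2

== RESULT ==
w
r
s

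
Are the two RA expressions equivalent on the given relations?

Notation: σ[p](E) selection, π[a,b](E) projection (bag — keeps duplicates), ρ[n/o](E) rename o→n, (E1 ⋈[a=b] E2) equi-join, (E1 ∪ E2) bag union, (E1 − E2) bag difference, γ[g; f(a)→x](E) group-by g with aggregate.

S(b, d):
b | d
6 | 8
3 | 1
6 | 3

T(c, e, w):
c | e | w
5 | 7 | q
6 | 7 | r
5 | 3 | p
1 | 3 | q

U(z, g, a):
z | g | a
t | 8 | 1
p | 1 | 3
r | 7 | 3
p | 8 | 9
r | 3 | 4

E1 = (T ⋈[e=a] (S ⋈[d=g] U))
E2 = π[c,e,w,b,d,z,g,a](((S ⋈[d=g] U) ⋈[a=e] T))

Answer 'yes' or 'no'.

E1 row counts bottom-up:
  T → 4
  S → 3
  U → 5
  (S ⋈[d=g] U) → 4
  (T ⋈[e=a] (S ⋈[d=g] U)) → 2
E2 row counts bottom-up:
  S → 3
  U → 5
  (S ⋈[d=g] U) → 4
  T → 4
  ((S ⋈[d=g] U) ⋈[a=e] T) → 2
  π[c,e,w,b,d,z,g,a](((S ⋈[d=g] U) ⋈[a=e] T)) → 2

E1 and E2 produce the same multiset:
c | e | w | b | d | z | g | a
1 | 3 | q | 3 | 1 | p | 1 | 3
5 | 3 | p | 3 | 1 | p | 1 | 3

yes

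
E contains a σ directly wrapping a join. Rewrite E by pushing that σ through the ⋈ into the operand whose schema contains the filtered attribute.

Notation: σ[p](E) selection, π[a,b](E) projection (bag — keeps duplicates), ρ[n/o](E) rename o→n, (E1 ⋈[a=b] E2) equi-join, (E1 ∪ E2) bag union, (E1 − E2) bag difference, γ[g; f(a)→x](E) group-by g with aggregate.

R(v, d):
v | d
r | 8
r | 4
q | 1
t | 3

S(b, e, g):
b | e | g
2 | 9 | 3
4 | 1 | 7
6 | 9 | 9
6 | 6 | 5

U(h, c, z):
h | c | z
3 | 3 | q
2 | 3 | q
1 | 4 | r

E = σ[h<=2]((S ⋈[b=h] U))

σ filters on h, owned by the right side.
E' = (S ⋈[b=h] σ[h<=2](U))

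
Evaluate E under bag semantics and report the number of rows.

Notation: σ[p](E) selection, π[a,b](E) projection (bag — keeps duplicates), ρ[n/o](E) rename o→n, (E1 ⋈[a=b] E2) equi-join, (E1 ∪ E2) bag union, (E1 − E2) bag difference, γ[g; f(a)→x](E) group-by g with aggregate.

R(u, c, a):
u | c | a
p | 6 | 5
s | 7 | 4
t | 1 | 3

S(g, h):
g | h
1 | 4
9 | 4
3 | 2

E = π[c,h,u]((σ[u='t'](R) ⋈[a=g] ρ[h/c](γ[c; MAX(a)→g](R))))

Per-node cardinality:
  R → 3
  σ[u='t'](R) → 1
  R → 3
  γ[c; MAX(a)→g](R) → 3
  ρ[h/c](γ[c; MAX(a)→g](R)) → 3
  (σ[u='t'](R) ⋈[a=g] ρ[h/c](γ[c; MAX(a)→g](R))) → 1
  π[c,h,u]((σ[u='t'](R) ⋈[a=g] ρ[h/c](γ[c; MAX(a)→g](R)))) → 1

|E| = 1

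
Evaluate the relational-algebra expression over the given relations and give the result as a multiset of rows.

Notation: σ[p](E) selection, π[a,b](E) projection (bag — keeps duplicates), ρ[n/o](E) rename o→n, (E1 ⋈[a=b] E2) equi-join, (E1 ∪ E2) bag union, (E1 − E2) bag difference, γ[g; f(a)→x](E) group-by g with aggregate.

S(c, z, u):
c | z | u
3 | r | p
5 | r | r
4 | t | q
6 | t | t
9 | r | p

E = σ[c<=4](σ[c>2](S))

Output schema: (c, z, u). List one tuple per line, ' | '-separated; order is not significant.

Subexpression sizes:
  S → 5
  σ[c>2](S) → 5
  σ[c<=4](σ[c>2](S)) → 2

== RESULT ==
c | z | u
3 | r | p
4 | t | q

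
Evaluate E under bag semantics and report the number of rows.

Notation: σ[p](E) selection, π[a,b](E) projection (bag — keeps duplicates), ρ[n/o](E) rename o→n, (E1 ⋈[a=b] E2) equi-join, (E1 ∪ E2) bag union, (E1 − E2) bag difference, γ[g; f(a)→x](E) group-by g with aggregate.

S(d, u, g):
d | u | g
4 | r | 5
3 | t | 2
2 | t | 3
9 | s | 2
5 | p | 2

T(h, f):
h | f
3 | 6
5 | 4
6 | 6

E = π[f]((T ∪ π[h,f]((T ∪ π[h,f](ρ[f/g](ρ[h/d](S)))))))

Subexpression sizes:
  T → 3
  T → 3
  S → 5
  ρ[h/d](S) → 5
  ρ[f/g](ρ[h/d](S)) → 5
  π[h,f](ρ[f/g](ρ[h/d](S))) → 5
  (T ∪ π[h,f](ρ[f/g](ρ[h/d](S)))) → 8
  π[h,f]((T ∪ π[h,f](ρ[f/g](ρ[h/d](S))))) → 8
  (T ∪ π[h,f]((T ∪ π[h,f](ρ[f/g](ρ[h/d](S)))))) → 11
  π[f]((T ∪ π[h,f]((T ∪ π[h,f](ρ[f/g](ρ[h/d](S))))))) → 11

|E| = 11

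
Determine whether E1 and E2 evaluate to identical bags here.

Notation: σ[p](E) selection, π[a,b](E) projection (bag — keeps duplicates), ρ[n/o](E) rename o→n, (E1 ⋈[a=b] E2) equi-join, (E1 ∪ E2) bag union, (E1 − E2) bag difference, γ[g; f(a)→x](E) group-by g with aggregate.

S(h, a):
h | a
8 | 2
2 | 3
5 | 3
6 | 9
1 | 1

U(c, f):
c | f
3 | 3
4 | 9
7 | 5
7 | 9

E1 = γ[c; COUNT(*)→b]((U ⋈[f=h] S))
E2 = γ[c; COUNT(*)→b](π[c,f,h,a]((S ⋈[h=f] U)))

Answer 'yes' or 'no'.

E1 row counts bottom-up:
  U → 4
  S → 5
  (U ⋈[f=h] S) → 1
  γ[c; COUNT(*)→b]((U ⋈[f=h] S)) → 1
E2 row counts bottom-up:
  S → 5
  U → 4
  (S ⋈[h=f] U) → 1
  π[c,f,h,a]((S ⋈[h=f] U)) → 1
  γ[c; COUNT(*)→b](π[c,f,h,a]((S ⋈[h=f] U))) → 1

E1 and E2 produce the same multiset:
c | b
7 | 1

yes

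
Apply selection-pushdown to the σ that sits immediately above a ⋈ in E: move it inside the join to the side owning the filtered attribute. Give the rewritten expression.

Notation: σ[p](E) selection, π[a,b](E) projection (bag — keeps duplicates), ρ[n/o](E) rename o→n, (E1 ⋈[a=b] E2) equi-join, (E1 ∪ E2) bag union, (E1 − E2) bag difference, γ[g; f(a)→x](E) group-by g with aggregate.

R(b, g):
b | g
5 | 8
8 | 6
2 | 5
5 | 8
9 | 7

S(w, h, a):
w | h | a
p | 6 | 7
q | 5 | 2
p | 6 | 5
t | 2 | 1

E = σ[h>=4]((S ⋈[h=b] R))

σ filters on h, owned by the left side.
E' = (σ[h>=4](S) ⋈[h=b] R)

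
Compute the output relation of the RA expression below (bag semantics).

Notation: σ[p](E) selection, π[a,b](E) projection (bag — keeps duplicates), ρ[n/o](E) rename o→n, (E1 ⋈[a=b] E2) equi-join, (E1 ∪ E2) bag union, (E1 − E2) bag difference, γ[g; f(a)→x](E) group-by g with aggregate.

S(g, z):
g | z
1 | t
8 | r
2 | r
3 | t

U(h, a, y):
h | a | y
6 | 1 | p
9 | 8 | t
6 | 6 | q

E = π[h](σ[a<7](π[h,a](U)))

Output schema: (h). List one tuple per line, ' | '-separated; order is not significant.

Stepwise |·|:
  U → 3
  π[h,a](U) → 3
  σ[a<7](π[h,a](U)) → 2
  π[h](σ[a<7](π[h,a](U))) → 2

== RESULT ==
h
6
6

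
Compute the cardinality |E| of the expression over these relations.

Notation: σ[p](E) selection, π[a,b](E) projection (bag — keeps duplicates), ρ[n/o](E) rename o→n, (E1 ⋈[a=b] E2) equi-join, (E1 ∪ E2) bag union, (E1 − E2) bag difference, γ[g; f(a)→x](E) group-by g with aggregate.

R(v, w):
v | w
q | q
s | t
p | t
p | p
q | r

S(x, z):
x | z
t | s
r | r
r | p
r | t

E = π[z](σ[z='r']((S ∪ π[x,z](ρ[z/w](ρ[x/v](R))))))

Row counts bottom-up:
  S → 4
  R → 5
  ρ[x/v](R) → 5
  ρ[z/w](ρ[x/v](R)) → 5
  π[x,z](ρ[z/w](ρ[x/v](R))) → 5
  (S ∪ π[x,z](ρ[z/w](ρ[x/v](R)))) → 9
  σ[z='r']((S ∪ π[x,z](ρ[z/w](ρ[x/v](R))))) → 2
  π[z](σ[z='r']((S ∪ π[x,z](ρ[z/w](ρ[x/v](R)))))) → 2

|E| = 2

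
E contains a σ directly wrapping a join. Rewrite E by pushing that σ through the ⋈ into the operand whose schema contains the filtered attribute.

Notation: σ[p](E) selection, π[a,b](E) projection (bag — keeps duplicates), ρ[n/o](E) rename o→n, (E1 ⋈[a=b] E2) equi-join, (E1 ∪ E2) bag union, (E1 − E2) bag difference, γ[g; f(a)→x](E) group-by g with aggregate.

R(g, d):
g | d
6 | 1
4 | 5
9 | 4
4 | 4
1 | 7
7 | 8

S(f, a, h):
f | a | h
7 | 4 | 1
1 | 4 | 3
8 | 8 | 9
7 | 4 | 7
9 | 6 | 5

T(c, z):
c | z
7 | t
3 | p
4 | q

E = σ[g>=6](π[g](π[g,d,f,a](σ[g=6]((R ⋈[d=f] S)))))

σ filters on g, owned by the left side.
E' = σ[g>=6](π[g](π[g,d,f,a]((σ[g=6](R) ⋈[d=f] S))))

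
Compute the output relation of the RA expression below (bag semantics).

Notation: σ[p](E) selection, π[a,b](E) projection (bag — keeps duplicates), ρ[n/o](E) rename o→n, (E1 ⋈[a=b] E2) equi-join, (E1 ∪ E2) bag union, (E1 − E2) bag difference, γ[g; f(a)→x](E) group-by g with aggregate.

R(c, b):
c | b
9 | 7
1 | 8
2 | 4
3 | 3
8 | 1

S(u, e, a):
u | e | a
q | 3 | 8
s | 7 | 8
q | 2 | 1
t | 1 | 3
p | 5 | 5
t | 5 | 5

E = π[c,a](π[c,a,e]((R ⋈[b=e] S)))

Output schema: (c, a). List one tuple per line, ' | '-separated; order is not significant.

Per-node cardinality:
  R → 5
  S → 6
  (R ⋈[b=e] S) → 3
  π[c,a,e]((R ⋈[b=e] S)) → 3
  π[c,a](π[c,a,e]((R ⋈[b=e] S))) → 3

== RESULT ==
c | a
3 | 8
8 | 3
9 | 8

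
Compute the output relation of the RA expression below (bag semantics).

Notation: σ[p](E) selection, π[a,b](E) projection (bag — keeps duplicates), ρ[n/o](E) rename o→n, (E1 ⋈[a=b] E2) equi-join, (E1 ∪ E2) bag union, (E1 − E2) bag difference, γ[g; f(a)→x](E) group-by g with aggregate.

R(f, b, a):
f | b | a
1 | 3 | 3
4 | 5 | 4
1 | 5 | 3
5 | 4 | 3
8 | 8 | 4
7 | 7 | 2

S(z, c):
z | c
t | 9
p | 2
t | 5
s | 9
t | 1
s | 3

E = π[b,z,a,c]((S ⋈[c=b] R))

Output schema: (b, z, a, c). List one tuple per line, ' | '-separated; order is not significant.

Stepwise |·|:
  S → 6
  R → 6
  (S ⋈[c=b] R) → 3
  π[b,z,a,c]((S ⋈[c=b] R)) → 3

== RESULT ==
b | z | a | c
3 | s | 3 | 3
5 | t | 3 | 5
5 | t | 4 | 5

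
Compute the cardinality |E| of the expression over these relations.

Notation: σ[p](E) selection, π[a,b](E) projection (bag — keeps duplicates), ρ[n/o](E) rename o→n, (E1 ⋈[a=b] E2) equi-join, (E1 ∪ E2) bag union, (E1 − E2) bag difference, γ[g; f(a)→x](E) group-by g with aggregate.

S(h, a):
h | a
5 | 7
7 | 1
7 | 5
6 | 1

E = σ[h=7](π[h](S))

Per-node cardinality:
  S → 4
  π[h](S) → 4
  σ[h=7](π[h](S)) → 2

|E| = 2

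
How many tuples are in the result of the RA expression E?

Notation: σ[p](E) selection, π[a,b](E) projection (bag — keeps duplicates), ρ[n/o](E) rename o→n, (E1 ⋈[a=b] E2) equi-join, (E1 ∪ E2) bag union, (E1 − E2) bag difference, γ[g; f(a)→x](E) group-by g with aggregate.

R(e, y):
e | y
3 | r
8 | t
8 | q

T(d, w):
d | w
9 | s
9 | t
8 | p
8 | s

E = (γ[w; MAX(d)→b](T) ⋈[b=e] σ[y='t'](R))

Per-node cardinality:
  T → 4
  γ[w; MAX(d)→b](T) → 3
  R → 3
  σ[y='t'](R) → 1
  (γ[w; MAX(d)→b](T) ⋈[b=e] σ[y='t'](R)) → 1

|E| = 1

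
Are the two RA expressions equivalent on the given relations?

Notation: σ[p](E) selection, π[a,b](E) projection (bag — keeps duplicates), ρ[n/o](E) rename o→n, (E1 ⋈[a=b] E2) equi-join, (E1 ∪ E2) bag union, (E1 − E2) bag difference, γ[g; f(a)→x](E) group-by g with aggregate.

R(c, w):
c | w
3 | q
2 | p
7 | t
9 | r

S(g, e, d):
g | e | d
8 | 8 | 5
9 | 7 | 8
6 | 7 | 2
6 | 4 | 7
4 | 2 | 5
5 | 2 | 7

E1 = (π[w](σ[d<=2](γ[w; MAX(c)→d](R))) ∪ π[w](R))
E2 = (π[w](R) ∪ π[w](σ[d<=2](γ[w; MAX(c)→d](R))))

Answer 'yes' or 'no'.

E1 subexpression sizes:
  R → 4
  γ[w; MAX(c)→d](R) → 4
  σ[d<=2](γ[w; MAX(c)→d](R)) → 1
  π[w](σ[d<=2](γ[w; MAX(c)→d](R))) → 1
  R → 4
  π[w](R) → 4
  (π[w](σ[d<=2](γ[w; MAX(c)→d](R))) ∪ π[w](R)) → 5
E2 subexpression sizes:
  R → 4
  π[w](R) → 4
  R → 4
  γ[w; MAX(c)→d](R) → 4
  σ[d<=2](γ[w; MAX(c)→d](R)) → 1
  π[w](σ[d<=2](γ[w; MAX(c)→d](R))) → 1
  (π[w](R) ∪ π[w](σ[d<=2](γ[w; MAX(c)→d](R)))) → 5

E1 and E2 produce the same multiset:
w
p
p
q
r
t

yes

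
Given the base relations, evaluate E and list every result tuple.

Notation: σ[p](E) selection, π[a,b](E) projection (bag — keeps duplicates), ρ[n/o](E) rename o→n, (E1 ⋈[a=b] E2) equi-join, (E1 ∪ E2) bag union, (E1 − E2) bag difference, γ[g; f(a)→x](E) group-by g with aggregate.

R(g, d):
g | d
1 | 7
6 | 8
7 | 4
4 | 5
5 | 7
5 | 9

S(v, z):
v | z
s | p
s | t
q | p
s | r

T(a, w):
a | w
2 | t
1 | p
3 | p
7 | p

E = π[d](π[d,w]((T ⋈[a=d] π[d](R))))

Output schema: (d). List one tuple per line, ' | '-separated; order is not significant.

Stepwise |·|:
  T → 4
  R → 6
  π[d](R) → 6
  (T ⋈[a=d] π[d](R)) → 2
  π[d,w]((T ⋈[a=d] π[d](R))) → 2
  π[d](π[d,w]((T ⋈[a=d] π[d](R)))) → 2

== RESULT ==
d
7
7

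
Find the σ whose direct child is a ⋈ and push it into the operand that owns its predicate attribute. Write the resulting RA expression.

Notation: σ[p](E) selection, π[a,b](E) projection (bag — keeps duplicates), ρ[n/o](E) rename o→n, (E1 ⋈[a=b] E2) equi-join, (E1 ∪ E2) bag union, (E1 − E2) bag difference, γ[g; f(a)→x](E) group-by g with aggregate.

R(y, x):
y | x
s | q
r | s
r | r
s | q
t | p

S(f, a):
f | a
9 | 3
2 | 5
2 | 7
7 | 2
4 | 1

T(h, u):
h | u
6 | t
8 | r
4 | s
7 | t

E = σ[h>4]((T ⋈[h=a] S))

σ filters on h, owned by the left side.
E' = (σ[h>4](T) ⋈[h=a] S)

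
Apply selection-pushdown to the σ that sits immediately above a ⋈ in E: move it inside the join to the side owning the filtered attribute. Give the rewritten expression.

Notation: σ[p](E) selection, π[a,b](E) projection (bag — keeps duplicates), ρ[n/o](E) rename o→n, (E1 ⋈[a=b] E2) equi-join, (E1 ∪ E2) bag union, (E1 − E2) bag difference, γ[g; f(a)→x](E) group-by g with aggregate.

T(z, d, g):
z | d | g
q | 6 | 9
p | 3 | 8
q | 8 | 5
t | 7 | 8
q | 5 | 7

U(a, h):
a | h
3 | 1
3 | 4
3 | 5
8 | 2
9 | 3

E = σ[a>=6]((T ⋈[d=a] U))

σ filters on a, owned by the right side.
E' = (T ⋈[d=a] σ[a>=6](U))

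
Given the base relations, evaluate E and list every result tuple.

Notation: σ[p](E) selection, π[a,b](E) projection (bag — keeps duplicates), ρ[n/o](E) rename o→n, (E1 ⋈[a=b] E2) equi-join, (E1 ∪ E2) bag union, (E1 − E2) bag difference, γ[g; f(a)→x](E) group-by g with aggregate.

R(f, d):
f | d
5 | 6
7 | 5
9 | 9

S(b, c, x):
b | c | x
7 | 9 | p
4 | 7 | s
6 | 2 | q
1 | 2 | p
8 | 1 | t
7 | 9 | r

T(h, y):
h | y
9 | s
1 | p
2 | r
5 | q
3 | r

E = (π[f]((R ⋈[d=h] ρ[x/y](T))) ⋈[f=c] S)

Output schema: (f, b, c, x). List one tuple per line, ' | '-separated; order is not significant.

Row counts bottom-up:
  R → 3
  T → 5
  ρ[x/y](T) → 5
  (R ⋈[d=h] ρ[x/y](T)) → 2
  π[f]((R ⋈[d=h] ρ[x/y](T))) → 2
  S → 6
  (π[f]((R ⋈[d=h] ρ[x/y](T))) ⋈[f=c] S) → 3

== RESULT ==
f | b | c | x
7 | 4 | 7 | s
9 | 7 | 9 | p
9 | 7 | 9 | r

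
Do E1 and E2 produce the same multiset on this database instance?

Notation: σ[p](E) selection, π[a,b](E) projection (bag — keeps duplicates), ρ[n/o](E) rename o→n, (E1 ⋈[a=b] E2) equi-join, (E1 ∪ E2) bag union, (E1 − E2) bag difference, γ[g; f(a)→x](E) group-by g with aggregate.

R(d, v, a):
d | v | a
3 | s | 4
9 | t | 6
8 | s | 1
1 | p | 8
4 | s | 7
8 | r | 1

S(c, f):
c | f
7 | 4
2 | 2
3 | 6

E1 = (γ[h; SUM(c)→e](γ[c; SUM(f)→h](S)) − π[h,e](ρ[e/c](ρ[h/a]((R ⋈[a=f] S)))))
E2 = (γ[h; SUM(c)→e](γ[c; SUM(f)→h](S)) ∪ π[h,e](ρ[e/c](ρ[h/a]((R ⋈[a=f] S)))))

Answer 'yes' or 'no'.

E1 stepwise |·|:
  S → 3
  γ[c; SUM(f)→h](S) → 3
  γ[h; SUM(c)→e](γ[c; SUM(f)→h](S)) → 3
  R → 6
  S → 3
  (R ⋈[a=f] S) → 2
  ρ[h/a]((R ⋈[a=f] S)) → 2
  ρ[e/c](ρ[h/a]((R ⋈[a=f] S))) → 2
  π[h,e](ρ[e/c](ρ[h/a]((R ⋈[a=f] S)))) → 2
  (γ[h; SUM(c)→e](γ[c; SUM(f)→h](S)) − π[h,e](ρ[e/c](ρ[h/a]((R ⋈[a=f] S))))) → 1
E2 stepwise |·|:
  S → 3
  γ[c; SUM(f)→h](S) → 3
  γ[h; SUM(c)→e](γ[c; SUM(f)→h](S)) → 3
  R → 6
  S → 3
  (R ⋈[a=f] S) → 2
  ρ[h/a]((R ⋈[a=f] S)) → 2
  ρ[e/c](ρ[h/a]((R ⋈[a=f] S))) → 2
  π[h,e](ρ[e/c](ρ[h/a]((R ⋈[a=f] S)))) → 2
  (γ[h; SUM(c)→e](γ[c; SUM(f)→h](S)) ∪ π[h,e](ρ[e/c](ρ[h/a]((R ⋈[a=f] S))))) → 5

E1 result:
h | e
2 | 2
E2 result:
h | e
2 | 2
4 | 7
4 | 7
6 | 3
6 | 3
Witness: (6, 3) appears 0× in E1 but 2× in E2.

no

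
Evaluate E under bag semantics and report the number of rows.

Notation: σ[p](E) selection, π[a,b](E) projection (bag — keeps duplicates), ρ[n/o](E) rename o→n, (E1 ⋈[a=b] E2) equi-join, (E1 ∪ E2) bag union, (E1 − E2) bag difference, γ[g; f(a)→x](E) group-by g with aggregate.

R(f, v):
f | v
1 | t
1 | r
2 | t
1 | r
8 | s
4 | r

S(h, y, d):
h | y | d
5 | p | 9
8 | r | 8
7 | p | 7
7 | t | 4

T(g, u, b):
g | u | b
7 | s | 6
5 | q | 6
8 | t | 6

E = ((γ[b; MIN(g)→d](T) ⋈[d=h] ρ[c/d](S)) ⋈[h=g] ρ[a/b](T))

Stepwise |·|:
  T → 3
  γ[b; MIN(g)→d](T) → 1
  S → 4
  ρ[c/d](S) → 4
  (γ[b; MIN(g)→d](T) ⋈[d=h] ρ[c/d](S)) → 1
  T → 3
  ρ[a/b](T) → 3
  ((γ[b; MIN(g)→d](T) ⋈[d=h] ρ[c/d](S)) ⋈[h=g] ρ[a/b](T)) → 1

|E| = 1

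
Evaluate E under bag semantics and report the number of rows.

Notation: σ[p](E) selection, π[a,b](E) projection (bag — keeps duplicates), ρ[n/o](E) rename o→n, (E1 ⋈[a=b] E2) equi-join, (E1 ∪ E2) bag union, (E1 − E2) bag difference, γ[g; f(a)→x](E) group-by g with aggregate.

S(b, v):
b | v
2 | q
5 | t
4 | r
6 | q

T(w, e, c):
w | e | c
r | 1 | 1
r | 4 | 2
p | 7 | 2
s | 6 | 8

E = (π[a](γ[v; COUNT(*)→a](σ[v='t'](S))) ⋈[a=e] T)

Stepwise |·|:
  S → 4
  σ[v='t'](S) → 1
  γ[v; COUNT(*)→a](σ[v='t'](S)) → 1
  π[a](γ[v; COUNT(*)→a](σ[v='t'](S))) → 1
  T → 4
  (π[a](γ[v; COUNT(*)→a](σ[v='t'](S))) ⋈[a=e] T) → 1

|E| = 1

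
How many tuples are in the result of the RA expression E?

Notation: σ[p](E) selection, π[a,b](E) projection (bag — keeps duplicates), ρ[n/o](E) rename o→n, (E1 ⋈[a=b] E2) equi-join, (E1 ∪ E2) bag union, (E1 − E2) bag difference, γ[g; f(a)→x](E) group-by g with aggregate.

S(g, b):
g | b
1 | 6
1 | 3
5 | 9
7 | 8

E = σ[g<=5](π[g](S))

Row counts bottom-up:
  S → 4
  π[g](S) → 4
  σ[g<=5](π[g](S)) → 3

|E| = 3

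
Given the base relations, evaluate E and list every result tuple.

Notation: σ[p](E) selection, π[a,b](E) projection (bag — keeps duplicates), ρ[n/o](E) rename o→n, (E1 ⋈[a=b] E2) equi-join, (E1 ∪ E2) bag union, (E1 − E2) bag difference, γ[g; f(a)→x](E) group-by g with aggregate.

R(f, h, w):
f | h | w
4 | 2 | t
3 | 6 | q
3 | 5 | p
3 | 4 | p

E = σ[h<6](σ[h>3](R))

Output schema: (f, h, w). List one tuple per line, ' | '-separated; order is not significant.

Stepwise |·|:
  R → 4
  σ[h>3](R) → 3
  σ[h<6](σ[h>3](R)) → 2

== RESULT ==
f | h | w
3 | 4 | p
3 | 5 | p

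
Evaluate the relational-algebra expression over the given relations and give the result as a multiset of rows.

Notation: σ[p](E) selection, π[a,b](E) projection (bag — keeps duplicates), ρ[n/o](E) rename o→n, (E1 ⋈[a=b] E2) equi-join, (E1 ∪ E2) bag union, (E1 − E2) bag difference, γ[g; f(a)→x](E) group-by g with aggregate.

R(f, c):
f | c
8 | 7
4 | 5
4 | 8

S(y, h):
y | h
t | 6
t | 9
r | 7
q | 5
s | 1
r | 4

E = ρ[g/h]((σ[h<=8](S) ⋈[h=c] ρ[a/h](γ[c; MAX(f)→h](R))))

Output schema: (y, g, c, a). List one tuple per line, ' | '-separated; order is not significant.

Subexpression sizes:
  S → 6
  σ[h<=8](S) → 5
  R → 3
  γ[c; MAX(f)→h](R) → 3
  ρ[a/h](γ[c; MAX(f)→h](R)) → 3
  (σ[h<=8](S) ⋈[h=c] ρ[a/h](γ[c; MAX(f)→h](R))) → 2
  ρ[g/h]((σ[h<=8](S) ⋈[h=c] ρ[a/h](γ[c; MAX(f)→h](R)))) → 2

== RESULT ==
y | g | c | a
q | 5 | 5 | 4
r | 7 | 7 | 8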